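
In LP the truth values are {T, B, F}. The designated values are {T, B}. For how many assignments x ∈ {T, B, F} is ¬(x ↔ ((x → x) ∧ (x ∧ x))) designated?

1

x=T: F ·
x=B: B ✓
x=F: F ·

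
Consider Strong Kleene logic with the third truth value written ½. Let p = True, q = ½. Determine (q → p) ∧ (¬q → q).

q → p = ½ → True = True
¬q = ¬½ = ½
¬q → q = ½ → ½ = ½
(q → p) ∧ (¬q → q) = True ∧ ½ = ½

½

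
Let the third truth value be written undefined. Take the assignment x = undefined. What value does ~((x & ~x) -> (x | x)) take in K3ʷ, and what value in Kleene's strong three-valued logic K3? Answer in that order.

In K3ʷ: ~x = ~undefined = undefined
x & ~x = undefined & undefined = undefined
x | x = undefined | undefined = undefined
(x & ~x) -> (x | x) = undefined -> undefined = undefined
~((x & ~x) -> (x | x)) = ~undefined = undefined
In Kleene's strong three-valued logic K3: ~x = ~undefined = undefined
x & ~x = undefined & undefined = undefined
x | x = undefined | undefined = undefined
(x & ~x) -> (x | x) = undefined -> undefined = undefined  [~undefined | undefined]
~((x & ~x) -> (x | x)) = ~undefined = undefined

undefined; undefined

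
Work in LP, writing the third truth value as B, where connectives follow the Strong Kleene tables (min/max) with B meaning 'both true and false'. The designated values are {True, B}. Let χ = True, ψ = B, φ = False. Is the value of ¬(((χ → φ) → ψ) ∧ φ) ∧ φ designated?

No

χ → φ = True → False = False
(χ → φ) → ψ = False → B = True  [¬False ∨ B]
((χ → φ) → ψ) ∧ φ = True ∧ False = False
¬(((χ → φ) → ψ) ∧ φ) = ¬False = True
¬(((χ → φ) → ψ) ∧ φ) ∧ φ = True ∧ False = False
False ∉ {True, B}.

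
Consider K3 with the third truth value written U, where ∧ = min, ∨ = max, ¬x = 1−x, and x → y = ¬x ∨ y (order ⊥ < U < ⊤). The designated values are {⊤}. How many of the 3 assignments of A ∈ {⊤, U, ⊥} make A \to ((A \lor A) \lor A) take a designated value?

A=⊤: ⊤ ✓
A=U: U ·
A=⊥: ⊤ ✓

2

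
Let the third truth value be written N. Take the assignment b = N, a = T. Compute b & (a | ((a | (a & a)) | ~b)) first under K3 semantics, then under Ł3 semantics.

In K3: a & a = T & T = T
a | (a & a) = T | T = T
~b = ~N = N
(a | (a & a)) | ~b = T | N = T
a | ((a | (a & a)) | ~b) = T | T = T
b & (a | ((a | (a & a)) | ~b)) = N & T = N
In Ł3: a & a = T & T = T
a | (a & a) = T | T = T
~b = ~N = N
(a | (a & a)) | ~b = T | N = T
a | ((a | (a & a)) | ~b) = T | T = T
b & (a | ((a | (a & a)) | ~b)) = N & T = N

N; N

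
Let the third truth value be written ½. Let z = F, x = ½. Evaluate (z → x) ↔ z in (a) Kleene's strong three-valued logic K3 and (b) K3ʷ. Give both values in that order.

In Kleene's strong three-valued logic K3: z → x = F → ½ = T  [¬F ∨ ½]
(z → x) ↔ z = T ↔ F = F
In K3ʷ: z → x = F → ½ = ½
(z → x) ↔ z = ½ ↔ F = ½
They differ because Kleene's strong three-valued logic K3 and K3ʷ treat ½ differently under the binary connectives.

F; ½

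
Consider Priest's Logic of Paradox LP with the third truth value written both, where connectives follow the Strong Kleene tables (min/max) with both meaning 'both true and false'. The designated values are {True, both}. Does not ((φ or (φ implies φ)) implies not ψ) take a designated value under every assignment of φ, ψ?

Countermodel: φ=True, ψ=False gives False, which is not designated.

No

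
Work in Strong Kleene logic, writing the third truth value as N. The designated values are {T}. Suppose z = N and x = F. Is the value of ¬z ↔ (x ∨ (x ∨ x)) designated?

¬z = ¬N = N
x ∨ x = F ∨ F = F
x ∨ (x ∨ x) = F ∨ F = F
¬z ↔ (x ∨ (x ∨ x)) = N ↔ F = N
N ∉ {T}.

No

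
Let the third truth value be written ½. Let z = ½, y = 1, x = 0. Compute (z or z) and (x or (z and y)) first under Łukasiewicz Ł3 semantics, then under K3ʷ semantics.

In Łukasiewicz Ł3: z or z = ½ or ½ = ½
z and y = ½ and 1 = ½
x or (z and y) = 0 or ½ = ½
(z or z) and (x or (z and y)) = ½ and ½ = ½
In K3ʷ: z or z = ½ or ½ = ½
z and y = ½ and 1 = ½
x or (z and y) = 0 or ½ = ½
(z or z) and (x or (z and y)) = ½ and ½ = ½

½; ½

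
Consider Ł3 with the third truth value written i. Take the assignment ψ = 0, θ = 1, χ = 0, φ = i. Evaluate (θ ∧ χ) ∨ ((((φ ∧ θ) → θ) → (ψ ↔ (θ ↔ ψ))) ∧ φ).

i

θ ∧ χ = 1 ∧ 0 = 0
φ ∧ θ = i ∧ 1 = i
(φ ∧ θ) → θ = i → 1 = 1  [min(1, 1−½+1)]
θ ↔ ψ = 1 ↔ 0 = 0
ψ ↔ (θ ↔ ψ) = 0 ↔ 0 = 1
((φ ∧ θ) → θ) → (ψ ↔ (θ ↔ ψ)) = 1 → 1 = 1
(((φ ∧ θ) → θ) → (ψ ↔ (θ ↔ ψ))) ∧ φ = 1 ∧ i = i
(θ ∧ χ) ∨ ((((φ ∧ θ) → θ) → (ψ ↔ (θ ↔ ψ))) ∧ φ) = 0 ∨ i = i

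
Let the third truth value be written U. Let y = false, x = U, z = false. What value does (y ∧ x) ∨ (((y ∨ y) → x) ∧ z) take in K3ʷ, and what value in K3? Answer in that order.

In K3ʷ: y ∧ x = false ∧ U = U
y ∨ y = false ∨ false = false
(y ∨ y) → x = false → U = U  [any arg is the third value ⇒ result is the third value]
((y ∨ y) → x) ∧ z = U ∧ false = U
(y ∧ x) ∨ (((y ∨ y) → x) ∧ z) = U ∨ U = U
In K3: y ∧ x = false ∧ U = false
y ∨ y = false ∨ false = false
(y ∨ y) → x = false → U = true  [¬false ∨ U]
((y ∨ y) → x) ∧ z = true ∧ false = false
(y ∧ x) ∨ (((y ∨ y) → x) ∧ z) = false ∨ false = false
They differ because K3ʷ and K3 treat U differently under the binary connectives.

U; false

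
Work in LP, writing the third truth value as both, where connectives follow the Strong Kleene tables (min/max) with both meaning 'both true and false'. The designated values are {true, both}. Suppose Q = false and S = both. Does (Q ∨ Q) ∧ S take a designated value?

Q ∨ Q = false ∨ false = false
(Q ∨ Q) ∧ S = false ∧ both = false
false ∉ {true, both}.

No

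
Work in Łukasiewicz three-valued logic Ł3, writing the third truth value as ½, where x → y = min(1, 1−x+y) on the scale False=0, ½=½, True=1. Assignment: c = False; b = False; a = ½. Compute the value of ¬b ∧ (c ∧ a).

False

¬b = ¬False = True
c ∧ a = False ∧ ½ = False
¬b ∧ (c ∧ a) = True ∧ False = False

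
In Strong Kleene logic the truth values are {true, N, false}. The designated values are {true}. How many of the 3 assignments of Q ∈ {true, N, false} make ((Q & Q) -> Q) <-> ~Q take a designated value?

Q=true: false ·
Q=N: N ·
Q=false: true ✓

1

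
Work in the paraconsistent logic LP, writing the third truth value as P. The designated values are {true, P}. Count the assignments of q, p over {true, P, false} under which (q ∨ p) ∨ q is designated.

8

Of the 9 assignments, 8 give a value in {true, P}.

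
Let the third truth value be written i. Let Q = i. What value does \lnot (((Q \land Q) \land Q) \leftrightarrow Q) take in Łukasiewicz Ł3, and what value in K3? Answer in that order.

false; i

In Łukasiewicz Ł3: Q \land Q = i \land i = i
(Q \land Q) \land Q = i \land i = i
((Q \land Q) \land Q) \leftrightarrow Q = i \leftrightarrow i = true  [1 − |½−½|]
\lnot (((Q \land Q) \land Q) \leftrightarrow Q) = \lnot true = false
In K3: Q \land Q = i \land i = i
(Q \land Q) \land Q = i \land i = i
((Q \land Q) \land Q) \leftrightarrow Q = i \leftrightarrow i = i
\lnot (((Q \land Q) \land Q) \leftrightarrow Q) = \lnot i = i
They differ because Łukasiewicz Ł3 and K3 treat i differently under implication.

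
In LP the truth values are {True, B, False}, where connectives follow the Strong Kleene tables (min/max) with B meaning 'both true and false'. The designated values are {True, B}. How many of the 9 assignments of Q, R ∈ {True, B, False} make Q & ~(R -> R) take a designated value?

2

Designated under: (Q=True, R=B); (Q=B, R=B).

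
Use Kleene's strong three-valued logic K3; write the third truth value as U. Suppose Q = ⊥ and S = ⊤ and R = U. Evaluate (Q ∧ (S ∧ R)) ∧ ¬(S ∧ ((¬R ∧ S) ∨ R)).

⊥

S ∧ R = ⊤ ∧ U = U
Q ∧ (S ∧ R) = ⊥ ∧ U = ⊥
¬R = ¬U = U
¬R ∧ S = U ∧ ⊤ = U
(¬R ∧ S) ∨ R = U ∨ U = U
S ∧ ((¬R ∧ S) ∨ R) = ⊤ ∧ U = U
¬(S ∧ ((¬R ∧ S) ∨ R)) = ¬U = U
(Q ∧ (S ∧ R)) ∧ ¬(S ∧ ((¬R ∧ S) ∨ R)) = ⊥ ∧ U = ⊥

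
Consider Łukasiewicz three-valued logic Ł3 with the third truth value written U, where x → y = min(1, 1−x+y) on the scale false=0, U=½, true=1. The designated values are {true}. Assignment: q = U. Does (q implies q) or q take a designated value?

q implies q = U implies U = true
(q implies q) or q = true or U = true
true ∈ {true}.

Yes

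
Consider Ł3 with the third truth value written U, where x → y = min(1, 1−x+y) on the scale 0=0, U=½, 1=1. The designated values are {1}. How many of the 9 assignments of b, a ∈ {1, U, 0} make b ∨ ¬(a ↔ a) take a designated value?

Designated under: (b=1, a=1); (b=1, a=U); (b=1, a=0).

3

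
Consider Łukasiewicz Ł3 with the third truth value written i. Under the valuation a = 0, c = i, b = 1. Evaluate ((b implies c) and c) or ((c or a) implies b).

1

b implies c = 1 implies i = i  [min(1, 1−1+½)]
(b implies c) and c = i and i = i
c or a = i or 0 = i
(c or a) implies b = i implies 1 = 1
((b implies c) and c) or ((c or a) implies b) = i or 1 = 1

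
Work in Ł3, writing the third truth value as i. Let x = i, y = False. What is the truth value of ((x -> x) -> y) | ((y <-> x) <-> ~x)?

True

x -> x = i -> i = True
(x -> x) -> y = True -> False = False
y <-> x = False <-> i = i
~x = ~i = i
(y <-> x) <-> ~x = i <-> i = True
((x -> x) -> y) | ((y <-> x) <-> ~x) = False | True = True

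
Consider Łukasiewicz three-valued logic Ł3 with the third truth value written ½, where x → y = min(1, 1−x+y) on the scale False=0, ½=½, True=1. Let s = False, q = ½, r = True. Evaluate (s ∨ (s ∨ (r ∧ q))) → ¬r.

½

r ∧ q = True ∧ ½ = ½
s ∨ (r ∧ q) = False ∨ ½ = ½
s ∨ (s ∨ (r ∧ q)) = False ∨ ½ = ½
¬r = ¬True = False
(s ∨ (s ∨ (r ∧ q))) → ¬r = ½ → False = ½  [min(1, 1−½+0)]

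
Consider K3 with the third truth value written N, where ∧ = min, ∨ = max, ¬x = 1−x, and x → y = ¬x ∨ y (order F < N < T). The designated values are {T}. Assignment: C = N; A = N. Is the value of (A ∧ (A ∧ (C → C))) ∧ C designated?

No

C → C = N → N = N
A ∧ (C → C) = N ∧ N = N
A ∧ (A ∧ (C → C)) = N ∧ N = N
(A ∧ (A ∧ (C → C))) ∧ C = N ∧ N = N
N ∉ {T}.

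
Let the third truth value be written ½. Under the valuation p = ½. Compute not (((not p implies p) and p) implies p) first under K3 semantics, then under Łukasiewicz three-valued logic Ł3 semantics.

½; False

In K3: not p = not ½ = ½
not p implies p = ½ implies ½ = ½
(not p implies p) and p = ½ and ½ = ½
((not p implies p) and p) implies p = ½ implies ½ = ½
not (((not p implies p) and p) implies p) = not ½ = ½
In Łukasiewicz three-valued logic Ł3: not p = not ½ = ½
not p implies p = ½ implies ½ = True  [min(1, 1−½+½)]
(not p implies p) and p = True and ½ = ½
((not p implies p) and p) implies p = ½ implies ½ = True
not (((not p implies p) and p) implies p) = not True = False
They differ because K3 and Łukasiewicz three-valued logic Ł3 treat ½ differently under implication.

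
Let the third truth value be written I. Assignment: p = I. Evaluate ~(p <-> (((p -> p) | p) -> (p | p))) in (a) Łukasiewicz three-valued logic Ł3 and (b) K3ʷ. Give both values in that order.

In Łukasiewicz three-valued logic Ł3: p -> p = I -> I = T  [min(1, 1−½+½)]
(p -> p) | p = T | I = T
p | p = I | I = I
((p -> p) | p) -> (p | p) = T -> I = I
p <-> (((p -> p) | p) -> (p | p)) = I <-> I = T
~(p <-> (((p -> p) | p) -> (p | p))) = ~T = F
In K3ʷ: p -> p = I -> I = I  [any arg is the third value ⇒ result is the third value]
(p -> p) | p = I | I = I
p | p = I | I = I
((p -> p) | p) -> (p | p) = I -> I = I
p <-> (((p -> p) | p) -> (p | p)) = I <-> I = I
~(p <-> (((p -> p) | p) -> (p | p))) = ~I = I
They differ because Łukasiewicz three-valued logic Ł3 and K3ʷ treat I differently under the binary connectives.

F; I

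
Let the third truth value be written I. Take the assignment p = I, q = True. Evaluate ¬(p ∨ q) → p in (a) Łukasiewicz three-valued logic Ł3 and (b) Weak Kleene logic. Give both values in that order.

In Łukasiewicz three-valued logic Ł3: p ∨ q = I ∨ True = True
¬(p ∨ q) = ¬True = False
¬(p ∨ q) → p = False → I = True
In Weak Kleene logic: p ∨ q = I ∨ True = I
¬(p ∨ q) = ¬I = I
¬(p ∨ q) → p = I → I = I  [any arg is the third value ⇒ result is the third value]
They differ because Łukasiewicz three-valued logic Ł3 and Weak Kleene logic treat I differently under the binary connectives.

True; I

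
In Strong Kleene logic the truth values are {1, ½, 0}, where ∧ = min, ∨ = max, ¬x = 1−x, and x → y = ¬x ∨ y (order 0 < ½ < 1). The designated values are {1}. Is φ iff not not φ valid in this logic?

No

Countermodel: φ=½ gives ½, which is not designated.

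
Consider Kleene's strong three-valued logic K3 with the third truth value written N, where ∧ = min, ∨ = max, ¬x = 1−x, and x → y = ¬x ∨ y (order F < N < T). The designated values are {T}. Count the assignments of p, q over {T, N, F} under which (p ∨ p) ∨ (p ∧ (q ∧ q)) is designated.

Designated under: (p=T, q=T); (p=T, q=N); (p=T, q=F).

3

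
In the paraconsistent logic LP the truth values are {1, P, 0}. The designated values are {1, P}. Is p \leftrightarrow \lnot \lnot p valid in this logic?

Every assignment of p over {1, P, 0} gives a value in {1, P}.
In particular, with p=P: p \leftrightarrow \lnot \lnot p = P.

Yes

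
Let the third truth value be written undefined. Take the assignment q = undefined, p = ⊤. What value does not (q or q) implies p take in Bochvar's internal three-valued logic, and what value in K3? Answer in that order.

undefined; ⊤

In Bochvar's internal three-valued logic: q or q = undefined or undefined = undefined
not (q or q) = not undefined = undefined
not (q or q) implies p = undefined implies ⊤ = undefined  [any arg is the third value ⇒ result is the third value]
In K3: q or q = undefined or undefined = undefined
not (q or q) = not undefined = undefined
not (q or q) implies p = undefined implies ⊤ = ⊤  [not undefined or ⊤]
They differ because Bochvar's internal three-valued logic and K3 treat undefined differently under the binary connectives.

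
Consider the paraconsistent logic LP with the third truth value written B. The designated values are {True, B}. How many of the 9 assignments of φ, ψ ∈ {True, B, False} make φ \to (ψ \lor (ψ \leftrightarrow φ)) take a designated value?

8

Of the 9 assignments, 8 give a value in {True, B}.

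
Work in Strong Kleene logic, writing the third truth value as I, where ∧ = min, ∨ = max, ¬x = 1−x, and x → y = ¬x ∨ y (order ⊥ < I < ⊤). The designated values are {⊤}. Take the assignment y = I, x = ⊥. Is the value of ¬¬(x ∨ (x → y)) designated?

x → y = ⊥ → I = ⊤  [¬⊥ ∨ I]
x ∨ (x → y) = ⊥ ∨ ⊤ = ⊤
¬(x ∨ (x → y)) = ¬⊤ = ⊥
¬¬(x ∨ (x → y)) = ¬⊥ = ⊤
⊤ ∈ {⊤}.

Yes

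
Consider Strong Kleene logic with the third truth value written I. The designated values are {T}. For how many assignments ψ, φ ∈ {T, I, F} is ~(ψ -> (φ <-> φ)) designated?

0

Of the 9 assignments, 0 give a value in {T}.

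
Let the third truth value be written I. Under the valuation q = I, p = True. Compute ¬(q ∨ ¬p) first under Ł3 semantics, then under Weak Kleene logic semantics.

I; I

In Ł3: ¬p = ¬True = False
q ∨ ¬p = I ∨ False = I
¬(q ∨ ¬p) = ¬I = I
In Weak Kleene logic: ¬p = ¬True = False
q ∨ ¬p = I ∨ False = I
¬(q ∨ ¬p) = ¬I = I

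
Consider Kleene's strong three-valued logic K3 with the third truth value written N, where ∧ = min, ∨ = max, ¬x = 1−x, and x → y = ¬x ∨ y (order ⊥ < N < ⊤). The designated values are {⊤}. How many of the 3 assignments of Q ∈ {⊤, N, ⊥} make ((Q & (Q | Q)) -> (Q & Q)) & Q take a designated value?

Q=⊤: ⊤ ✓
Q=N: N ·
Q=⊥: ⊥ ·

1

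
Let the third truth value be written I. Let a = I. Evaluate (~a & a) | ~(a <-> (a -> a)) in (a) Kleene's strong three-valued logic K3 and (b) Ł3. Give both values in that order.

I; I

In Kleene's strong three-valued logic K3: ~a = ~I = I
~a & a = I & I = I
a -> a = I -> I = I  [~I | I]
a <-> (a -> a) = I <-> I = I
~(a <-> (a -> a)) = ~I = I
(~a & a) | ~(a <-> (a -> a)) = I | I = I
In Ł3: ~a = ~I = I
~a & a = I & I = I
a -> a = I -> I = True
a <-> (a -> a) = I <-> True = I
~(a <-> (a -> a)) = ~I = I
(~a & a) | ~(a <-> (a -> a)) = I | I = I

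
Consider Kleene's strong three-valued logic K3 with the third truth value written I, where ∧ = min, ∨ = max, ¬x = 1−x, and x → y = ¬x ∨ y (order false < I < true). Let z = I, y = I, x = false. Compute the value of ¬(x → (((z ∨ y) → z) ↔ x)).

false

z ∨ y = I ∨ I = I
(z ∨ y) → z = I → I = I  [¬I ∨ I]
((z ∨ y) → z) ↔ x = I ↔ false = I
x → (((z ∨ y) → z) ↔ x) = false → I = true
¬(x → (((z ∨ y) → z) ↔ x)) = ¬true = false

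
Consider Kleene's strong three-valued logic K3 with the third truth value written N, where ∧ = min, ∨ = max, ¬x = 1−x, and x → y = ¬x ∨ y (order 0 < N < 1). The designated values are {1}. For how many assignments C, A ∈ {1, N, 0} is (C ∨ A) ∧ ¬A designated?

1

Designated under: (C=1, A=0).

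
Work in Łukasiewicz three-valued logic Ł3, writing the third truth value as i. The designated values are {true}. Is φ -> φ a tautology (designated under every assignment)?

Yes

Every assignment of φ over {true, i, false} gives a value in {true}.
In particular, with φ=i: φ -> φ = true.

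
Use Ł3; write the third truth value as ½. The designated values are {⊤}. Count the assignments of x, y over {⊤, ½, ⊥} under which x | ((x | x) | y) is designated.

5

Of the 9 assignments, 5 give a value in {⊤}.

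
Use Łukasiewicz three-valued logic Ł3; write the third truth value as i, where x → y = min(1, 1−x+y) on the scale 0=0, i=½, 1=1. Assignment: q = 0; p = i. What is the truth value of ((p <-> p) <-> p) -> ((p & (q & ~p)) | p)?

p <-> p = i <-> i = 1  [1 − |½−½|]
(p <-> p) <-> p = 1 <-> i = i
~p = ~i = i
q & ~p = 0 & i = 0
p & (q & ~p) = i & 0 = 0
(p & (q & ~p)) | p = 0 | i = i
((p <-> p) <-> p) -> ((p & (q & ~p)) | p) = i -> i = 1

1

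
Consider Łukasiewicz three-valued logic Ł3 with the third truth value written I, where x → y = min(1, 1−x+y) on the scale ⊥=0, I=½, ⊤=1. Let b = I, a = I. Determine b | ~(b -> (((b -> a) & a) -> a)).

b -> a = I -> I = ⊤
(b -> a) & a = ⊤ & I = I
((b -> a) & a) -> a = I -> I = ⊤
b -> (((b -> a) & a) -> a) = I -> ⊤ = ⊤
~(b -> (((b -> a) & a) -> a)) = ~⊤ = ⊥
b | ~(b -> (((b -> a) & a) -> a)) = I | ⊥ = I

I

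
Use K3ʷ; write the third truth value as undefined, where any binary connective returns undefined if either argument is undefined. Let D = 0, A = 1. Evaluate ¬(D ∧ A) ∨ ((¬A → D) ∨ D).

1

D ∧ A = 0 ∧ 1 = 0
¬(D ∧ A) = ¬0 = 1
¬A = ¬1 = 0
¬A → D = 0 → 0 = 1
(¬A → D) ∨ D = 1 ∨ 0 = 1
¬(D ∧ A) ∨ ((¬A → D) ∨ D) = 1 ∨ 1 = 1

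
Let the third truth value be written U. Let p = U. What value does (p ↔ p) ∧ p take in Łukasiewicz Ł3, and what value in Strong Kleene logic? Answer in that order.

U; U

In Łukasiewicz Ł3: p ↔ p = U ↔ U = true  [1 − |½−½|]
(p ↔ p) ∧ p = true ∧ U = U
In Strong Kleene logic: p ↔ p = U ↔ U = U
(p ↔ p) ∧ p = U ∧ U = U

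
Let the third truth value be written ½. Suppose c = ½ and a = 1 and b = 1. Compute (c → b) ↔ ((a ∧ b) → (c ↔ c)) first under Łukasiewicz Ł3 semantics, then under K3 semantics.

1; ½

In Łukasiewicz Ł3: c → b = ½ → 1 = 1
a ∧ b = 1 ∧ 1 = 1
c ↔ c = ½ ↔ ½ = 1
(a ∧ b) → (c ↔ c) = 1 → 1 = 1
(c → b) ↔ ((a ∧ b) → (c ↔ c)) = 1 ↔ 1 = 1
In K3: c → b = ½ → 1 = 1  [¬½ ∨ 1]
a ∧ b = 1 ∧ 1 = 1
c ↔ c = ½ ↔ ½ = ½
(a ∧ b) → (c ↔ c) = 1 → ½ = ½
(c → b) ↔ ((a ∧ b) → (c ↔ c)) = 1 ↔ ½ = ½
They differ because Łukasiewicz Ł3 and K3 treat ½ differently under implication.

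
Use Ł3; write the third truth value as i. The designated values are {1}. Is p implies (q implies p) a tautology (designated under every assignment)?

Yes

Every assignment of p, q over {1, i, 0} gives a value in {1}.
In particular, with p=i, q=i: p implies (q implies p) = 1.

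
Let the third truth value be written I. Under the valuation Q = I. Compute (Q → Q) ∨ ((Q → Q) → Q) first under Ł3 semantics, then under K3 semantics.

1; I

In Ł3: Q → Q = I → I = 1
Q → Q = I → I = 1
(Q → Q) → Q = 1 → I = I
(Q → Q) ∨ ((Q → Q) → Q) = 1 ∨ I = 1
In K3: Q → Q = I → I = I  [¬I ∨ I]
Q → Q = I → I = I
(Q → Q) → Q = I → I = I
(Q → Q) ∨ ((Q → Q) → Q) = I ∨ I = I
They differ because Ł3 and K3 treat I differently under implication.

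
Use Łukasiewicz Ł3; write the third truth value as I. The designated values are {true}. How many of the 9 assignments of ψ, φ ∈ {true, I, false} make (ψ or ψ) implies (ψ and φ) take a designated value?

6

Of the 9 assignments, 6 give a value in {true}.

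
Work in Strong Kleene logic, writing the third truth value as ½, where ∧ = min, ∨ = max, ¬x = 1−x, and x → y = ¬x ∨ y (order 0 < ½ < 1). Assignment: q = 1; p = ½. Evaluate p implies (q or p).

1

q or p = 1 or ½ = 1
p implies (q or p) = ½ implies 1 = 1  [not ½ or 1]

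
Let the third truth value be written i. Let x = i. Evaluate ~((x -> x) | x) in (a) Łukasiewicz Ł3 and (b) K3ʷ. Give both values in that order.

In Łukasiewicz Ł3: x -> x = i -> i = 1  [min(1, 1−½+½)]
(x -> x) | x = 1 | i = 1
~((x -> x) | x) = ~1 = 0
In K3ʷ: x -> x = i -> i = i  [any arg is the third value ⇒ result is the third value]
(x -> x) | x = i | i = i
~((x -> x) | x) = ~i = i
They differ because Łukasiewicz Ł3 and K3ʷ treat i differently under the binary connectives.

0; i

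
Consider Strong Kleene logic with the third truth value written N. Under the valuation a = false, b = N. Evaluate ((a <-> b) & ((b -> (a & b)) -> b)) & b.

N

a <-> b = false <-> N = N
a & b = false & N = false
b -> (a & b) = N -> false = N  [~N | false]
(b -> (a & b)) -> b = N -> N = N
(a <-> b) & ((b -> (a & b)) -> b) = N & N = N
((a <-> b) & ((b -> (a & b)) -> b)) & b = N & N = N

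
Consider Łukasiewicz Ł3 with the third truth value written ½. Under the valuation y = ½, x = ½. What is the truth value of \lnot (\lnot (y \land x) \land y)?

y \land x = ½ \land ½ = ½
\lnot (y \land x) = \lnot ½ = ½
\lnot (y \land x) \land y = ½ \land ½ = ½
\lnot (\lnot (y \land x) \land y) = \lnot ½ = ½

½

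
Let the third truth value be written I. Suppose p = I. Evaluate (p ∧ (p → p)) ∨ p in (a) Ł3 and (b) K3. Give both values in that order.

I; I

In Ł3: p → p = I → I = ⊤  [min(1, 1−½+½)]
p ∧ (p → p) = I ∧ ⊤ = I
(p ∧ (p → p)) ∨ p = I ∨ I = I
In K3: p → p = I → I = I
p ∧ (p → p) = I ∧ I = I
(p ∧ (p → p)) ∨ p = I ∨ I = I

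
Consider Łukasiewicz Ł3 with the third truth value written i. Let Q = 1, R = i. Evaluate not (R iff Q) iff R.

R iff Q = i iff 1 = i  [1 − |½−1|]
not (R iff Q) = not i = i
not (R iff Q) iff R = i iff i = 1

1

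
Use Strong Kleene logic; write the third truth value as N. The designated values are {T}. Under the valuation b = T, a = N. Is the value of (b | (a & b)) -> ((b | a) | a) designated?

a & b = N & T = N
b | (a & b) = T | N = T
b | a = T | N = T
(b | a) | a = T | N = T
(b | (a & b)) -> ((b | a) | a) = T -> T = T
T ∈ {T}.

Yes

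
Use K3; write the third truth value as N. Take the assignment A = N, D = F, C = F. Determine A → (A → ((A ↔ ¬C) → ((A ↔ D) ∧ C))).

¬C = ¬F = T
A ↔ ¬C = N ↔ T = N
A ↔ D = N ↔ F = N
(A ↔ D) ∧ C = N ∧ F = F
(A ↔ ¬C) → ((A ↔ D) ∧ C) = N → F = N  [¬N ∨ F]
A → ((A ↔ ¬C) → ((A ↔ D) ∧ C)) = N → N = N
A → (A → ((A ↔ ¬C) → ((A ↔ D) ∧ C))) = N → N = N

N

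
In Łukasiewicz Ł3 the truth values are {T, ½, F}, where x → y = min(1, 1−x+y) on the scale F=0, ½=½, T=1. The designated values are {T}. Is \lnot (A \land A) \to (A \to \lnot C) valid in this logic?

Every assignment of A, C over {T, ½, F} gives a value in {T}.
In particular, with A=½, C=½: \lnot (A \land A) \to (A \to \lnot C) = T.

Yes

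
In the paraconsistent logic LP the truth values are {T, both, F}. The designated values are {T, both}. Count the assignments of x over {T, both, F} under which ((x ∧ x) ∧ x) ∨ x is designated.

2

x=T: T ✓
x=both: both ✓
x=F: F ·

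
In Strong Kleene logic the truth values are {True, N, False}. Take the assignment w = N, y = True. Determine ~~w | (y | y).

~w = ~N = N
~~w = ~N = N
y | y = True | True = True
~~w | (y | y) = N | True = True

True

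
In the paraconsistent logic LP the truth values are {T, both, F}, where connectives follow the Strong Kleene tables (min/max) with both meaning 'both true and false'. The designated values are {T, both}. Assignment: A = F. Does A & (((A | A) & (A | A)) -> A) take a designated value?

A | A = F | F = F
A | A = F | F = F
(A | A) & (A | A) = F & F = F
((A | A) & (A | A)) -> A = F -> F = T
A & (((A | A) & (A | A)) -> A) = F & T = F
F ∉ {T, both}.

No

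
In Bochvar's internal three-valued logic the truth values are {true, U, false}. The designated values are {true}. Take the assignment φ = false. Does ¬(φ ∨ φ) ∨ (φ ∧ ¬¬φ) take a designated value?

φ ∨ φ = false ∨ false = false
¬(φ ∨ φ) = ¬false = true
¬φ = ¬false = true
¬¬φ = ¬true = false
φ ∧ ¬¬φ = false ∧ false = false
¬(φ ∨ φ) ∨ (φ ∧ ¬¬φ) = true ∨ false = true
true ∈ {true}.

Yes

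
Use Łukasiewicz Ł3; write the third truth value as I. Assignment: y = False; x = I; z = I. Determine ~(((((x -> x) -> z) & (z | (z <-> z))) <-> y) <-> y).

I

x -> x = I -> I = True  [min(1, 1−½+½)]
(x -> x) -> z = True -> I = I
z <-> z = I <-> I = True
z | (z <-> z) = I | True = True
((x -> x) -> z) & (z | (z <-> z)) = I & True = I
(((x -> x) -> z) & (z | (z <-> z))) <-> y = I <-> False = I
((((x -> x) -> z) & (z | (z <-> z))) <-> y) <-> y = I <-> False = I
~(((((x -> x) -> z) & (z | (z <-> z))) <-> y) <-> y) = ~I = I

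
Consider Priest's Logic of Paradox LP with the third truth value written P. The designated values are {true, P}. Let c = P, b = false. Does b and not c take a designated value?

not c = not P = P
b and not c = false and P = false
false ∉ {true, P}.

No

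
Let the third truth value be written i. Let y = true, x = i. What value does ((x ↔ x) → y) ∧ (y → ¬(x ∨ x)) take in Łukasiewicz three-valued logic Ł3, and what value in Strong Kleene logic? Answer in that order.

In Łukasiewicz three-valued logic Ł3: x ↔ x = i ↔ i = true
(x ↔ x) → y = true → true = true
x ∨ x = i ∨ i = i
¬(x ∨ x) = ¬i = i
y → ¬(x ∨ x) = true → i = i
((x ↔ x) → y) ∧ (y → ¬(x ∨ x)) = true ∧ i = i
In Strong Kleene logic: x ↔ x = i ↔ i = i
(x ↔ x) → y = i → true = true  [¬i ∨ true]
x ∨ x = i ∨ i = i
¬(x ∨ x) = ¬i = i
y → ¬(x ∨ x) = true → i = i
((x ↔ x) → y) ∧ (y → ¬(x ∨ x)) = true ∧ i = i

i; i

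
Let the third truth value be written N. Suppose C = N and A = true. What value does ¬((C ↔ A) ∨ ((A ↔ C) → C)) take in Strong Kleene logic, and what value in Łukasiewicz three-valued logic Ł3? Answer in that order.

N; false

In Strong Kleene logic: C ↔ A = N ↔ true = N
A ↔ C = true ↔ N = N
(A ↔ C) → C = N → N = N  [¬N ∨ N]
(C ↔ A) ∨ ((A ↔ C) → C) = N ∨ N = N
¬((C ↔ A) ∨ ((A ↔ C) → C)) = ¬N = N
In Łukasiewicz three-valued logic Ł3: C ↔ A = N ↔ true = N
A ↔ C = true ↔ N = N
(A ↔ C) → C = N → N = true
(C ↔ A) ∨ ((A ↔ C) → C) = N ∨ true = true
¬((C ↔ A) ∨ ((A ↔ C) → C)) = ¬true = false
They differ because Strong Kleene logic and Łukasiewicz three-valued logic Ł3 treat N differently under implication.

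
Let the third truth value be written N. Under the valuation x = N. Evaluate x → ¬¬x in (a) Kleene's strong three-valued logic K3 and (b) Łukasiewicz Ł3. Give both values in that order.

In Kleene's strong three-valued logic K3: ¬x = ¬N = N
¬¬x = ¬N = N
x → ¬¬x = N → N = N
In Łukasiewicz Ł3: ¬x = ¬N = N
¬¬x = ¬N = N
x → ¬¬x = N → N = ⊤
They differ because Kleene's strong three-valued logic K3 and Łukasiewicz Ł3 treat N differently under implication.

N; ⊤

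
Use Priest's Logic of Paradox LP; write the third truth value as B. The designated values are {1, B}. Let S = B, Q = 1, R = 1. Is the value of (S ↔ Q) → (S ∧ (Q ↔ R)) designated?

Yes

S ↔ Q = B ↔ 1 = B
Q ↔ R = 1 ↔ 1 = 1
S ∧ (Q ↔ R) = B ∧ 1 = B
(S ↔ Q) → (S ∧ (Q ↔ R)) = B → B = B  [¬B ∨ B]
B ∈ {1, B}.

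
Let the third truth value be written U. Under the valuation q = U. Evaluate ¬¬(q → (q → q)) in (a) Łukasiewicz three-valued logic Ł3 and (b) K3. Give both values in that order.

true; U

In Łukasiewicz three-valued logic Ł3: q → q = U → U = true  [min(1, 1−½+½)]
q → (q → q) = U → true = true
¬(q → (q → q)) = ¬true = false
¬¬(q → (q → q)) = ¬false = true
In K3: q → q = U → U = U  [¬U ∨ U]
q → (q → q) = U → U = U
¬(q → (q → q)) = ¬U = U
¬¬(q → (q → q)) = ¬U = U
They differ because Łukasiewicz three-valued logic Ł3 and K3 treat U differently under implication.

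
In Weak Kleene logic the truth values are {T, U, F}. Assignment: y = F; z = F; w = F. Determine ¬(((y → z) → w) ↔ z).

y → z = F → F = T
(y → z) → w = T → F = F
((y → z) → w) ↔ z = F ↔ F = T
¬(((y → z) → w) ↔ z) = ¬T = F

F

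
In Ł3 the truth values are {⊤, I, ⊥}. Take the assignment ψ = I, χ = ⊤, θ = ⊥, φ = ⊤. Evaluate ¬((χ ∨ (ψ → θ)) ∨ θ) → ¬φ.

⊤

ψ → θ = I → ⊥ = I  [min(1, 1−½+0)]
χ ∨ (ψ → θ) = ⊤ ∨ I = ⊤
(χ ∨ (ψ → θ)) ∨ θ = ⊤ ∨ ⊥ = ⊤
¬((χ ∨ (ψ → θ)) ∨ θ) = ¬⊤ = ⊥
¬φ = ¬⊤ = ⊥
¬((χ ∨ (ψ → θ)) ∨ θ) → ¬φ = ⊥ → ⊥ = ⊤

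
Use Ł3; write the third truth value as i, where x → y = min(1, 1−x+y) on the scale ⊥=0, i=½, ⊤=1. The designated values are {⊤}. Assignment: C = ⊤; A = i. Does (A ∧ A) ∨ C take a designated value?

A ∧ A = i ∧ i = i
(A ∧ A) ∨ C = i ∨ ⊤ = ⊤
⊤ ∈ {⊤}.

Yes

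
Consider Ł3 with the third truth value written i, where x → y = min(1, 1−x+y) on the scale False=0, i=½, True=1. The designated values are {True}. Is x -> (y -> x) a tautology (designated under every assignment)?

Yes

Every assignment of x, y over {True, i, False} gives a value in {True}.
In particular, with x=i, y=i: x -> (y -> x) = True.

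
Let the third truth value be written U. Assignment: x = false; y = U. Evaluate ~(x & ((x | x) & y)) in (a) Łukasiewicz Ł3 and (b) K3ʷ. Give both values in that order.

In Łukasiewicz Ł3: x | x = false | false = false
(x | x) & y = false & U = false
x & ((x | x) & y) = false & false = false
~(x & ((x | x) & y)) = ~false = true
In K3ʷ: x | x = false | false = false
(x | x) & y = false & U = U
x & ((x | x) & y) = false & U = U
~(x & ((x | x) & y)) = ~U = U
They differ because Łukasiewicz Ł3 and K3ʷ treat U differently under the binary connectives.

true; U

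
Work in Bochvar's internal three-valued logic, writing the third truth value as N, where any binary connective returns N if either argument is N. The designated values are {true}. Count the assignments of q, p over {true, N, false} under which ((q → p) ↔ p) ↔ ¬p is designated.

1

Designated under: (q=true, p=false).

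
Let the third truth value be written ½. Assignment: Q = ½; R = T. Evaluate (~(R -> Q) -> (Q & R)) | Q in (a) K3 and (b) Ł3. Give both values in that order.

In K3: R -> Q = T -> ½ = ½  [~T | ½]
~(R -> Q) = ~½ = ½
Q & R = ½ & T = ½
~(R -> Q) -> (Q & R) = ½ -> ½ = ½
(~(R -> Q) -> (Q & R)) | Q = ½ | ½ = ½
In Ł3: R -> Q = T -> ½ = ½
~(R -> Q) = ~½ = ½
Q & R = ½ & T = ½
~(R -> Q) -> (Q & R) = ½ -> ½ = T
(~(R -> Q) -> (Q & R)) | Q = T | ½ = T
They differ because K3 and Ł3 treat ½ differently under implication.

½; T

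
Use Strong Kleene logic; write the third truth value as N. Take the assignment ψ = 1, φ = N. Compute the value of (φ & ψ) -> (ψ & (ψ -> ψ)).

1

φ & ψ = N & 1 = N
ψ -> ψ = 1 -> 1 = 1
ψ & (ψ -> ψ) = 1 & 1 = 1
(φ & ψ) -> (ψ & (ψ -> ψ)) = N -> 1 = 1  [~N | 1]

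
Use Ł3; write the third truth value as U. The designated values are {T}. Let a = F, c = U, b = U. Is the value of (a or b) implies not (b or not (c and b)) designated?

Yes

a or b = F or U = U
c and b = U and U = U
not (c and b) = not U = U
b or not (c and b) = U or U = U
not (b or not (c and b)) = not U = U
(a or b) implies not (b or not (c and b)) = U implies U = T
T ∈ {T}.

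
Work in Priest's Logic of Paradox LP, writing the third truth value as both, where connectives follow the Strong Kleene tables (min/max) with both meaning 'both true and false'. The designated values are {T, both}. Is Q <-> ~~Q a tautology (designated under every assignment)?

Yes

Every assignment of Q over {T, both, F} gives a value in {T, both}.
In particular, with Q=both: Q <-> ~~Q = both.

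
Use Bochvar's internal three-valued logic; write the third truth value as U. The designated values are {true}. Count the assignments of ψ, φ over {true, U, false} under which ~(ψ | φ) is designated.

Designated under: (ψ=false, φ=false).

1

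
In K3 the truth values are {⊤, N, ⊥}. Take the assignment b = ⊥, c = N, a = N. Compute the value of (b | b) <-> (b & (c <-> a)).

b | b = ⊥ | ⊥ = ⊥
c <-> a = N <-> N = N
b & (c <-> a) = ⊥ & N = ⊥
(b | b) <-> (b & (c <-> a)) = ⊥ <-> ⊥ = ⊤

⊤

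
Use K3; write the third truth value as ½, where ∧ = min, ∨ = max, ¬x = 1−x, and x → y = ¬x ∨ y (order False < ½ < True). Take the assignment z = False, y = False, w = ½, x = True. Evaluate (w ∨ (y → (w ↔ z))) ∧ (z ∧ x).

False

w ↔ z = ½ ↔ False = ½
y → (w ↔ z) = False → ½ = True  [¬False ∨ ½]
w ∨ (y → (w ↔ z)) = ½ ∨ True = True
z ∧ x = False ∧ True = False
(w ∨ (y → (w ↔ z))) ∧ (z ∧ x) = True ∧ False = False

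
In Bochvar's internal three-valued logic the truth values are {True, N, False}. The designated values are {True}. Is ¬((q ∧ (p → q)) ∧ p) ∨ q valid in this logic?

Countermodel: q=True, p=N gives N, which is not designated.

No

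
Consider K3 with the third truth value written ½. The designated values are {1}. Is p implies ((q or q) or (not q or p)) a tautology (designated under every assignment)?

Countermodel: p=½, q=½ gives ½, which is not designated.

No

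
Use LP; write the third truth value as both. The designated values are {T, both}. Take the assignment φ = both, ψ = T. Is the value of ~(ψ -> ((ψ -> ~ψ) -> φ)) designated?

No

~ψ = ~T = F
ψ -> ~ψ = T -> F = F
(ψ -> ~ψ) -> φ = F -> both = T  [~F | both]
ψ -> ((ψ -> ~ψ) -> φ) = T -> T = T
~(ψ -> ((ψ -> ~ψ) -> φ)) = ~T = F
F ∉ {T, both}.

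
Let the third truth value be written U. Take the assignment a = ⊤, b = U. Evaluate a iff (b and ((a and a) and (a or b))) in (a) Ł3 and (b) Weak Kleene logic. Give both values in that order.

U; U

In Ł3: a and a = ⊤ and ⊤ = ⊤
a or b = ⊤ or U = ⊤
(a and a) and (a or b) = ⊤ and ⊤ = ⊤
b and ((a and a) and (a or b)) = U and ⊤ = U
a iff (b and ((a and a) and (a or b))) = ⊤ iff U = U  [1 − |1−½|]
In Weak Kleene logic: a and a = ⊤ and ⊤ = ⊤
a or b = ⊤ or U = U
(a and a) and (a or b) = ⊤ and U = U
b and ((a and a) and (a or b)) = U and U = U
a iff (b and ((a and a) and (a or b))) = ⊤ iff U = U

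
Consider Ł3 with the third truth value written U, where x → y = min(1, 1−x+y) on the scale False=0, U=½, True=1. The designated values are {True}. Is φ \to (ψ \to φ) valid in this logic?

Yes

Every assignment of φ, ψ over {True, U, False} gives a value in {True}.
In particular, with φ=U, ψ=U: φ \to (ψ \to φ) = True.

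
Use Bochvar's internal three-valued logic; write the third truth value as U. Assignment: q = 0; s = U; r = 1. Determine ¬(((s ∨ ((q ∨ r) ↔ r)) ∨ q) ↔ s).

U

q ∨ r = 0 ∨ 1 = 1
(q ∨ r) ↔ r = 1 ↔ 1 = 1
s ∨ ((q ∨ r) ↔ r) = U ∨ 1 = U
(s ∨ ((q ∨ r) ↔ r)) ∨ q = U ∨ 0 = U
((s ∨ ((q ∨ r) ↔ r)) ∨ q) ↔ s = U ↔ U = U
¬(((s ∨ ((q ∨ r) ↔ r)) ∨ q) ↔ s) = ¬U = U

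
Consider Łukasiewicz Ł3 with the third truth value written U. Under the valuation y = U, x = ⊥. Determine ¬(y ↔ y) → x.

⊤

y ↔ y = U ↔ U = ⊤  [1 − |½−½|]
¬(y ↔ y) = ¬⊤ = ⊥
¬(y ↔ y) → x = ⊥ → ⊥ = ⊤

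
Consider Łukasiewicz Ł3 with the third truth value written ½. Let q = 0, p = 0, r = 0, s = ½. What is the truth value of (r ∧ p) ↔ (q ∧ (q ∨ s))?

r ∧ p = 0 ∧ 0 = 0
q ∨ s = 0 ∨ ½ = ½
q ∧ (q ∨ s) = 0 ∧ ½ = 0
(r ∧ p) ↔ (q ∧ (q ∨ s)) = 0 ↔ 0 = 1

1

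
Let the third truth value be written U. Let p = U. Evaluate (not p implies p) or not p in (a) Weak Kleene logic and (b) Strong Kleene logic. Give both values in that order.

U; U

In Weak Kleene logic: not p = not U = U
not p implies p = U implies U = U  [any arg is the third value ⇒ result is the third value]
not p = not U = U
(not p implies p) or not p = U or U = U
In Strong Kleene logic: not p = not U = U
not p implies p = U implies U = U  [not U or U]
not p = not U = U
(not p implies p) or not p = U or U = U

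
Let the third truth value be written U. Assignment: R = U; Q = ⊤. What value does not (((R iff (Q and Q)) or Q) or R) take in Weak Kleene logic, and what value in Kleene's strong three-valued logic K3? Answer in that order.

In Weak Kleene logic: Q and Q = ⊤ and ⊤ = ⊤
R iff (Q and Q) = U iff ⊤ = U
(R iff (Q and Q)) or Q = U or ⊤ = U
((R iff (Q and Q)) or Q) or R = U or U = U
not (((R iff (Q and Q)) or Q) or R) = not U = U
In Kleene's strong three-valued logic K3: Q and Q = ⊤ and ⊤ = ⊤
R iff (Q and Q) = U iff ⊤ = U
(R iff (Q and Q)) or Q = U or ⊤ = ⊤
((R iff (Q and Q)) or Q) or R = ⊤ or U = ⊤
not (((R iff (Q and Q)) or Q) or R) = not ⊤ = ⊥
They differ because Weak Kleene logic and Kleene's strong three-valued logic K3 treat U differently under the binary connectives.

U; ⊥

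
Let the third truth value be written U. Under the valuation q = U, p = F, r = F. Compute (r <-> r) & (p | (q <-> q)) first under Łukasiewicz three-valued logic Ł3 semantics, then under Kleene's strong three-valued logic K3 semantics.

T; U

In Łukasiewicz three-valued logic Ł3: r <-> r = F <-> F = T
q <-> q = U <-> U = T
p | (q <-> q) = F | T = T
(r <-> r) & (p | (q <-> q)) = T & T = T
In Kleene's strong three-valued logic K3: r <-> r = F <-> F = T
q <-> q = U <-> U = U
p | (q <-> q) = F | U = U
(r <-> r) & (p | (q <-> q)) = T & U = U
They differ because Łukasiewicz three-valued logic Ł3 and Kleene's strong three-valued logic K3 treat U differently under implication.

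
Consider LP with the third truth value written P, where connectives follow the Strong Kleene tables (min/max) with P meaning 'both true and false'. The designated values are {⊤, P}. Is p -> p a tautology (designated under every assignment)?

Every assignment of p over {⊤, P, ⊥} gives a value in {⊤, P}.
In particular, with p=P: p -> p = P.

Yes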